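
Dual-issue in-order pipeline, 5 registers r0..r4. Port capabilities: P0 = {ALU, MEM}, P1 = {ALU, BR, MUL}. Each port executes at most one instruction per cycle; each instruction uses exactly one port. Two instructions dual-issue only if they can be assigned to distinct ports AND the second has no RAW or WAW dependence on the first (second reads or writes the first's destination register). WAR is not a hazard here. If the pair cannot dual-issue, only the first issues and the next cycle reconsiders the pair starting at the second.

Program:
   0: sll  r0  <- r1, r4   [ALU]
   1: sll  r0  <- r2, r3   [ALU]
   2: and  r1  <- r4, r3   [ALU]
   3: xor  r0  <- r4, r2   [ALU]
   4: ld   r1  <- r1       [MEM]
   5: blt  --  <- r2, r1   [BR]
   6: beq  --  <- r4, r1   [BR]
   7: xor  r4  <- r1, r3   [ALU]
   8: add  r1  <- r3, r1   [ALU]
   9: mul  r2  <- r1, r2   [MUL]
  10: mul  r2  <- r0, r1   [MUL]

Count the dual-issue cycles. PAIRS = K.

PAIRS = 3

0. sll @i0  | WAW r0
1. sll and @i1,i2  | 2-wide
2. xor ld @i3,i4  | 2-wide
3. blt @i5  | no-port BR/BR
4. beq xor @i6,i7  | 2-wide
5. add @i8  | RAW r1
6. mul @i9  | no-port MUL/MUL
7. mul @i10  | tail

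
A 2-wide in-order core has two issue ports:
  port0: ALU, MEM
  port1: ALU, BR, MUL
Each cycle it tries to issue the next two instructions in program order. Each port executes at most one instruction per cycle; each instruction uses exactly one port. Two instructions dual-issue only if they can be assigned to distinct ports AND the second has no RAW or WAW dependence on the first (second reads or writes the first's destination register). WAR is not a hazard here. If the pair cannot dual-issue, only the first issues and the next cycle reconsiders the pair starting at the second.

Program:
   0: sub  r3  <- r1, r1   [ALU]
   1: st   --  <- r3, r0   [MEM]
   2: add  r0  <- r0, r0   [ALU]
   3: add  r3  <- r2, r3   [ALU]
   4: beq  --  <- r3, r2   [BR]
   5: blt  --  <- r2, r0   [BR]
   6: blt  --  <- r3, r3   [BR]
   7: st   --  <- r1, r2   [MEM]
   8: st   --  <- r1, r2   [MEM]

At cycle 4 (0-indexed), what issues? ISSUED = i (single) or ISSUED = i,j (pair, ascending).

ISSUED = 5

c0: i0 sub.ALU  RAW r3
c1: i1/i2 st.MEM/add.ALU  pair
c2: i3 add.ALU  RAW r3
c3: i4 beq.BR  no-port BR/BR
c4: i5 blt.BR  no-port BR/BR
c5: i6/i7 blt.BR/st.MEM  pair
c6: i8 st.MEM  tail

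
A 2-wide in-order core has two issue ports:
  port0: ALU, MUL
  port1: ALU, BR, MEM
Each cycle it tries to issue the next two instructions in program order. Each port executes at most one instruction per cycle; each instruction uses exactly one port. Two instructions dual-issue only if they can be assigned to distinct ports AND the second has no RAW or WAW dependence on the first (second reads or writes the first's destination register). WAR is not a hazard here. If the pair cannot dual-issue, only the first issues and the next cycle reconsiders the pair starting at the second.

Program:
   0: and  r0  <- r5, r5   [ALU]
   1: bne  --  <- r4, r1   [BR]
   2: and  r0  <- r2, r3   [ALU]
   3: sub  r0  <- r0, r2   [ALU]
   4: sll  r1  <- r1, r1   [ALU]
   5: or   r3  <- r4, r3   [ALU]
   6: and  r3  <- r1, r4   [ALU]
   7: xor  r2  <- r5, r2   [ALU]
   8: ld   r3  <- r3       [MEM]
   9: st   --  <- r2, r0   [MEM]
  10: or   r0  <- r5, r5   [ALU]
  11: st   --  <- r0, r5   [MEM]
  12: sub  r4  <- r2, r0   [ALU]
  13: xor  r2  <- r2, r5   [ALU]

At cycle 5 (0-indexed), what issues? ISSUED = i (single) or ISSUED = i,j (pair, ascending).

ISSUED = 8

c0: i0,i1 and/bne  dual
c1: i2 and  RAW+WAW r0
c2: i3,i4 sub/sll  dual
c3: i5 or  WAW r3
c4: i6,i7 and/xor  dual
c5: i8 ld  no-port MEM/MEM
c6: i9,i10 st/or  dual
c7: i11,i12 st/sub  dual
c8: i13 xor  tail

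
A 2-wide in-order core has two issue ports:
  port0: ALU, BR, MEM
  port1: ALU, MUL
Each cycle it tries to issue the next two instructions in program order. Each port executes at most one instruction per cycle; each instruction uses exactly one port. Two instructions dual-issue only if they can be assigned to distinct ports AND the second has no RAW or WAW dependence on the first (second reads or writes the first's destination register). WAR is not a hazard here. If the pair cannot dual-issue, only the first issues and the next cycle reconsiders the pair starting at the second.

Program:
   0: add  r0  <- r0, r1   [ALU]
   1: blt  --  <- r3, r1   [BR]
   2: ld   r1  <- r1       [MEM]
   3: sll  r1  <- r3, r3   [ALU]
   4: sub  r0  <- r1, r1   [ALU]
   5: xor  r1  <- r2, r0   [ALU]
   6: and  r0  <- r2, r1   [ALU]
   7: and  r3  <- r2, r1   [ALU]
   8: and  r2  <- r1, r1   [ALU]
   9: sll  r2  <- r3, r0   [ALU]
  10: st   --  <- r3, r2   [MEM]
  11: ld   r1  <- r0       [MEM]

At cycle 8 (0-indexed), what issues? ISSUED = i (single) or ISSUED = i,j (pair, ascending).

0. add/blt @i0,i1  | pair
1. ld @i2  | WAW r1
2. sll @i3  | RAW r1
3. sub @i4  | RAW r0
4. xor @i5  | RAW r1
5. and/and @i6,i7  | pair
6. and @i8  | WAW r2
7. sll @i9  | RAW r2
8. st @i10  | no-port MEM/MEM
9. ld @i11  | tail

ISSUED = 10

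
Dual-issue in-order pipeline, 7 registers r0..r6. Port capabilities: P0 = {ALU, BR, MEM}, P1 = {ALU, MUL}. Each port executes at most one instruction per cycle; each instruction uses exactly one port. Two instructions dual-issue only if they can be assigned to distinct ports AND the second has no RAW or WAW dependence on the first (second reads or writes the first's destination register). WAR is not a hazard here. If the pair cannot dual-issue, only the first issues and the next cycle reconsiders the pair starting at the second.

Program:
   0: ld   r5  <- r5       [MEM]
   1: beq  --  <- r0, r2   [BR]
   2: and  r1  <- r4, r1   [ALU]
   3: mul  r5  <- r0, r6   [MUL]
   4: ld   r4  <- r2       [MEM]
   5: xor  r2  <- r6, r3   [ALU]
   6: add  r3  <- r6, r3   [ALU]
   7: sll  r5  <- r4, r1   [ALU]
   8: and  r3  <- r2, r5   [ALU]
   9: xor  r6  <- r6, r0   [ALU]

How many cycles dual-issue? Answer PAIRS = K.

#0 head=0: ld.MEM i0 no-port MEM/BR
#1 head=1: beq.BR/and.ALU i1+i2 dual
#2 head=3: mul.MUL/ld.MEM i3+i4 dual
#3 head=5: xor.ALU/add.ALU i5+i6 dual
#4 head=7: sll.ALU i7 RAW r5
#5 head=8: and.ALU/xor.ALU i8+i9 dual

PAIRS = 4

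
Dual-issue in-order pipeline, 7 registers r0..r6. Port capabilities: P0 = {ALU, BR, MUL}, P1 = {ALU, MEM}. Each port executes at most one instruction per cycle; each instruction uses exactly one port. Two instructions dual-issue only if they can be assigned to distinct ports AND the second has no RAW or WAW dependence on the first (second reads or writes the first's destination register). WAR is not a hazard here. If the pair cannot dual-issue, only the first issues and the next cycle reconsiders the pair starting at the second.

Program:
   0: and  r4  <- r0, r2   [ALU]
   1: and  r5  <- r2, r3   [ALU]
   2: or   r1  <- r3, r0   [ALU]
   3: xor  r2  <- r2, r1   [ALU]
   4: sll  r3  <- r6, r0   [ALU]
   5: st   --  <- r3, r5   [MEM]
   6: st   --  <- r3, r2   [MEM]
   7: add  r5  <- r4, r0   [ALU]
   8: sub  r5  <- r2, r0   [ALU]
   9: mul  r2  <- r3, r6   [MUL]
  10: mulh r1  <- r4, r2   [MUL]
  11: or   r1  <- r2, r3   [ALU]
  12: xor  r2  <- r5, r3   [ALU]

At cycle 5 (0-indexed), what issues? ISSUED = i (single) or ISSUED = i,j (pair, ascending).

t=0 i0+i1:and.ALU;and.ALU ; pair
t=1 i2:or.ALU ; RAW r1
t=2 i3+i4:xor.ALU;sll.ALU ; pair
t=3 i5:st.MEM ; no-port MEM/MEM
t=4 i6+i7:st.MEM;add.ALU ; pair
t=5 i8+i9:sub.ALU;mul.MUL ; pair
t=6 i10:mulh.MUL ; WAW r1
t=7 i11+i12:or.ALU;xor.ALU ; pair

ISSUED = 8,9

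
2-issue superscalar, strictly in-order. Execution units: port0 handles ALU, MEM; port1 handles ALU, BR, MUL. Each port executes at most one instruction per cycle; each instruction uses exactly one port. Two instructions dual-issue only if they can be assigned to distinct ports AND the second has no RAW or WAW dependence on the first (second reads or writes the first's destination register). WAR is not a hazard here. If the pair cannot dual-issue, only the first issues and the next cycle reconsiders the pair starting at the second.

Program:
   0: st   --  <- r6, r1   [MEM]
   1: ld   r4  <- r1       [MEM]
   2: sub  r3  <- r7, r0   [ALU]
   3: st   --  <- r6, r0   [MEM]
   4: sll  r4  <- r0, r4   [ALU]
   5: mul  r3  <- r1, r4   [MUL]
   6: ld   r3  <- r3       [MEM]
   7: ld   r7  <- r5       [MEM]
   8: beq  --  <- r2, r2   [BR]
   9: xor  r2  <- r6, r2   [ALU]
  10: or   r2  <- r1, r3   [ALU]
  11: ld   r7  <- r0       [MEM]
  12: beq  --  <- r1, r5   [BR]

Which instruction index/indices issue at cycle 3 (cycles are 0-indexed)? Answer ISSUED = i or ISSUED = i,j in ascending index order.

ISSUED = 5

0. st.MEM @i0  | no-port MEM/MEM
1. ld.MEM/sub.ALU @i1,i2  | pair
2. st.MEM/sll.ALU @i3,i4  | pair
3. mul.MUL @i5  | RAW+WAW r3
4. ld.MEM @i6  | no-port MEM/MEM
5. ld.MEM/beq.BR @i7,i8  | pair
6. xor.ALU @i9  | WAW r2
7. or.ALU/ld.MEM @i10,i11  | pair
8. beq.BR @i12  | tail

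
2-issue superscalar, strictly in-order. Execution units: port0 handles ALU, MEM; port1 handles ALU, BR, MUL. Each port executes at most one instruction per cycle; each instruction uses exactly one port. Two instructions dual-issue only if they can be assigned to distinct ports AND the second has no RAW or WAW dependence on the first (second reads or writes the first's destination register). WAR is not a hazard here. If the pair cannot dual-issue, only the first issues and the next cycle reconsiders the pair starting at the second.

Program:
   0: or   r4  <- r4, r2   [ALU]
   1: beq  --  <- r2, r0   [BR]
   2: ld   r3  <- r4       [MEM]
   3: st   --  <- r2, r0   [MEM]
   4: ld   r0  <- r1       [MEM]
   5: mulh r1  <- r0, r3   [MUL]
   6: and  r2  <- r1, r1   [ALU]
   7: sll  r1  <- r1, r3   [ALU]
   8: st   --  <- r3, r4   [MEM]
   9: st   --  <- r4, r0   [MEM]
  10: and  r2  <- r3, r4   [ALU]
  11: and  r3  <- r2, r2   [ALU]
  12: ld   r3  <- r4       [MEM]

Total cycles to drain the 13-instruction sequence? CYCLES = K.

[0] i0+i1  or;beq  -- pair
[1] i2  ld  -- no-port MEM/MEM
[2] i3  st  -- no-port MEM/MEM
[3] i4  ld  -- RAW r0
[4] i5  mulh  -- RAW r1
[5] i6+i7  and;sll  -- pair
[6] i8  st  -- no-port MEM/MEM
[7] i9+i10  st;and  -- pair
[8] i11  and  -- WAW r3
[9] i12  ld  -- tail

CYCLES = 10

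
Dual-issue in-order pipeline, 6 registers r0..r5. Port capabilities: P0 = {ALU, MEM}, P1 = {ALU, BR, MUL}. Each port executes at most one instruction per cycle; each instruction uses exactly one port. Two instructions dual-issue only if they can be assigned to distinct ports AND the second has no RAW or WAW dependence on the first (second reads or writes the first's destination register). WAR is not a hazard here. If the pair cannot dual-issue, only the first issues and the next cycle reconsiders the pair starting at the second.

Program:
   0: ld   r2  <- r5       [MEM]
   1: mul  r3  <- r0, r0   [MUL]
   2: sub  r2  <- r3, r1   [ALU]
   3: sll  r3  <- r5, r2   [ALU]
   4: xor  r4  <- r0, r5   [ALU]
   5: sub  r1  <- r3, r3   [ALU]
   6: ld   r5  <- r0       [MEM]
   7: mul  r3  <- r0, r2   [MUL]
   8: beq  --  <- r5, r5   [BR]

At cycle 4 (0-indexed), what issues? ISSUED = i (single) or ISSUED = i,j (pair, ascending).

ISSUED = 7

0. ld.MEM mul.MUL @i0,i1  | pair
1. sub.ALU @i2  | RAW r2
2. sll.ALU xor.ALU @i3,i4  | pair
3. sub.ALU ld.MEM @i5,i6  | pair
4. mul.MUL @i7  | no-port MUL/BR
5. beq.BR @i8  | tail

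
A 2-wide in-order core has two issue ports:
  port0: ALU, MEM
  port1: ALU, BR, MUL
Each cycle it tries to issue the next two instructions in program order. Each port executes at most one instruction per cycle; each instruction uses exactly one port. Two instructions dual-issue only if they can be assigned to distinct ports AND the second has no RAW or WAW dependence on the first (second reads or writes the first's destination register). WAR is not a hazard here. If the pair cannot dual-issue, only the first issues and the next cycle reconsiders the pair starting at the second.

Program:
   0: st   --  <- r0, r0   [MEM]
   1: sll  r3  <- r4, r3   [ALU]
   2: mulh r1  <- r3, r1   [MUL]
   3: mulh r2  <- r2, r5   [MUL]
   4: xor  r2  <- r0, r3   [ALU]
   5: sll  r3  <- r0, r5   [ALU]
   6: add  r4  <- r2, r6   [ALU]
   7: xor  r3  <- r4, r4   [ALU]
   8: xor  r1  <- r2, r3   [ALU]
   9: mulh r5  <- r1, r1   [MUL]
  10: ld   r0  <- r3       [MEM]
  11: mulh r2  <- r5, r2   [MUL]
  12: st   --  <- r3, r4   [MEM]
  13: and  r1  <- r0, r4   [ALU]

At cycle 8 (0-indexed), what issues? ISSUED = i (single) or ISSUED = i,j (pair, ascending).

ISSUED = 11,12

t=0 i0+i1:st+sll ; dual
t=1 i2:mulh ; no-port MUL/MUL
t=2 i3:mulh ; WAW r2
t=3 i4+i5:xor+sll ; dual
t=4 i6:add ; RAW r4
t=5 i7:xor ; RAW r3
t=6 i8:xor ; RAW r1
t=7 i9+i10:mulh+ld ; dual
t=8 i11+i12:mulh+st ; dual
t=9 i13:and ; tail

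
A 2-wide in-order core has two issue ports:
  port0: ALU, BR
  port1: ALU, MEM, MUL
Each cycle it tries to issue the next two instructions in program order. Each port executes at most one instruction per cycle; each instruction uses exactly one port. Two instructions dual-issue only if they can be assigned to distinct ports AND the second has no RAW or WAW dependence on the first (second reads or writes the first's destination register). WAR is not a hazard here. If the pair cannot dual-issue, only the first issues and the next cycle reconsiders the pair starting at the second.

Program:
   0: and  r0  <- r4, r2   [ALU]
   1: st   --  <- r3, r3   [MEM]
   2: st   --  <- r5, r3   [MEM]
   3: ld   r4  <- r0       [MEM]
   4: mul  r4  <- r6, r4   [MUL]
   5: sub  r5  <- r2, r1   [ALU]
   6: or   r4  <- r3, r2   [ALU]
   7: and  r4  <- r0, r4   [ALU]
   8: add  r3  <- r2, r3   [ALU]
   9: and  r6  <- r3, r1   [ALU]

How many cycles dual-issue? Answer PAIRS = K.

  cy0 -> i0&i1 (and.ALU/st.MEM) 2-wide
  cy1 -> i2 (st.MEM) no-port MEM/MEM
  cy2 -> i3 (ld.MEM) no-port MEM/MUL
  cy3 -> i4&i5 (mul.MUL/sub.ALU) 2-wide
  cy4 -> i6 (or.ALU) RAW+WAW r4
  cy5 -> i7&i8 (and.ALU/add.ALU) 2-wide
  cy6 -> i9 (and.ALU) tail

PAIRS = 3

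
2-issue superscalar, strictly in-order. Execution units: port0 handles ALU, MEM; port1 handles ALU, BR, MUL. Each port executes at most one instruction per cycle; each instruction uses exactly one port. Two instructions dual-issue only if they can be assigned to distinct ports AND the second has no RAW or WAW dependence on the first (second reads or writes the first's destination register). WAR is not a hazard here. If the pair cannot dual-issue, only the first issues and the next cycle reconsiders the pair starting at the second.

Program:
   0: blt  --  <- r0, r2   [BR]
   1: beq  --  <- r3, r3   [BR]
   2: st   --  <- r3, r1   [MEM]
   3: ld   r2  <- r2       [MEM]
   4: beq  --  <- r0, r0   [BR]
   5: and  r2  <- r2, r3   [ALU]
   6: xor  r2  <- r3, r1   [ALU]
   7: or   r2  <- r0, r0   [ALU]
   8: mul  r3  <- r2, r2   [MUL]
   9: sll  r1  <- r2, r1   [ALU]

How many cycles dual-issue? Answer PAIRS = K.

PAIRS = 3

#0 head=0: blt i0 no-port BR/BR
#1 head=1: beq/st i1+i2 2-wide
#2 head=3: ld/beq i3+i4 2-wide
#3 head=5: and i5 WAW r2
#4 head=6: xor i6 WAW r2
#5 head=7: or i7 RAW r2
#6 head=8: mul/sll i8+i9 2-wide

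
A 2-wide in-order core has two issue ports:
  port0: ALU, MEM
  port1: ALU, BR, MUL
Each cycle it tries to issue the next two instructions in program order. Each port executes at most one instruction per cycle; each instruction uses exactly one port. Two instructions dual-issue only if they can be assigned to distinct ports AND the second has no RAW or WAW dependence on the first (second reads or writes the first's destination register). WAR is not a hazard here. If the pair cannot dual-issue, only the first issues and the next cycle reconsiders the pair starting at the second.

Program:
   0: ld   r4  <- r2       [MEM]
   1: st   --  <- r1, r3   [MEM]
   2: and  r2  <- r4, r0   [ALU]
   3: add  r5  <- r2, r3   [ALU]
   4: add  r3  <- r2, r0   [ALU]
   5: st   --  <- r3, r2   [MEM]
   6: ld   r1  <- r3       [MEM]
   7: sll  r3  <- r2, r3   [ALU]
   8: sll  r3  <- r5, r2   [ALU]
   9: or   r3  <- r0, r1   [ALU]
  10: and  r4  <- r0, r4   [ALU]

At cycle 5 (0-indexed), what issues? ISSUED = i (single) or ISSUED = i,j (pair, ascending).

ISSUED = 8

t=0 i0:ld.MEM ; no-port MEM/MEM
t=1 i1,i2:st.MEM+and.ALU ; pair
t=2 i3,i4:add.ALU+add.ALU ; pair
t=3 i5:st.MEM ; no-port MEM/MEM
t=4 i6,i7:ld.MEM+sll.ALU ; pair
t=5 i8:sll.ALU ; WAW r3
t=6 i9,i10:or.ALU+and.ALU ; pair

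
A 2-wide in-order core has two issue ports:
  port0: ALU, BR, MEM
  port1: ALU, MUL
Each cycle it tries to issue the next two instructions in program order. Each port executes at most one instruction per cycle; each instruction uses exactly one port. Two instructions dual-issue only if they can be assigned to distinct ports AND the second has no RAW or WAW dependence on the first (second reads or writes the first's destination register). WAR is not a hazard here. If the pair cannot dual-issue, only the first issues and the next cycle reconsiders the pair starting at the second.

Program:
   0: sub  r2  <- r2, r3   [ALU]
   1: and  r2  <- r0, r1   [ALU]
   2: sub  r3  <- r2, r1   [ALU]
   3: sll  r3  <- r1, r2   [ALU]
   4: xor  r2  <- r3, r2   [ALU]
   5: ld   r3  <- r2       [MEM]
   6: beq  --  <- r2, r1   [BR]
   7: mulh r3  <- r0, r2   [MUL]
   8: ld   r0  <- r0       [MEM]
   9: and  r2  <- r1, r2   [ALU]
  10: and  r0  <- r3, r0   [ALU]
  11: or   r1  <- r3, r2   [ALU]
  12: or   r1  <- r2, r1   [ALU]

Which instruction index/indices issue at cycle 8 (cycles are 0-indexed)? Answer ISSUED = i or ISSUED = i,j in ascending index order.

ISSUED = 10,11

t=0 i0:sub ; WAW r2
t=1 i1:and ; RAW r2
t=2 i2:sub ; WAW r3
t=3 i3:sll ; RAW r3
t=4 i4:xor ; RAW r2
t=5 i5:ld ; no-port MEM/BR
t=6 i6/i7:beq;mulh ; dual
t=7 i8/i9:ld;and ; dual
t=8 i10/i11:and;or ; dual
t=9 i12:or ; tail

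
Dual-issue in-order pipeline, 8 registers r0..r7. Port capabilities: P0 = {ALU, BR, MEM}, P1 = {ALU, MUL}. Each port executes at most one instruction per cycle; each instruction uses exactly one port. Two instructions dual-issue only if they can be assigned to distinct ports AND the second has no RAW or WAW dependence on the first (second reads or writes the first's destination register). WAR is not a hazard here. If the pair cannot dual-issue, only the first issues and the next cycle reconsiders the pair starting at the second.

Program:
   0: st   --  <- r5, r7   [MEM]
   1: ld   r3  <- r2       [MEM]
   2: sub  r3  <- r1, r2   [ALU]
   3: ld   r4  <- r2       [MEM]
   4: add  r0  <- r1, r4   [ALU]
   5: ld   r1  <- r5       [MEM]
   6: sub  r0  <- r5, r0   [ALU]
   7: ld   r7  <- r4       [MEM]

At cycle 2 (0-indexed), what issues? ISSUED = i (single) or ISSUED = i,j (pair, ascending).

ISSUED = 2,3

0. st.MEM @i0  | no-port MEM/MEM
1. ld.MEM @i1  | WAW r3
2. sub.ALU;ld.MEM @i2+i3  | pair
3. add.ALU;ld.MEM @i4+i5  | pair
4. sub.ALU;ld.MEM @i6+i7  | pair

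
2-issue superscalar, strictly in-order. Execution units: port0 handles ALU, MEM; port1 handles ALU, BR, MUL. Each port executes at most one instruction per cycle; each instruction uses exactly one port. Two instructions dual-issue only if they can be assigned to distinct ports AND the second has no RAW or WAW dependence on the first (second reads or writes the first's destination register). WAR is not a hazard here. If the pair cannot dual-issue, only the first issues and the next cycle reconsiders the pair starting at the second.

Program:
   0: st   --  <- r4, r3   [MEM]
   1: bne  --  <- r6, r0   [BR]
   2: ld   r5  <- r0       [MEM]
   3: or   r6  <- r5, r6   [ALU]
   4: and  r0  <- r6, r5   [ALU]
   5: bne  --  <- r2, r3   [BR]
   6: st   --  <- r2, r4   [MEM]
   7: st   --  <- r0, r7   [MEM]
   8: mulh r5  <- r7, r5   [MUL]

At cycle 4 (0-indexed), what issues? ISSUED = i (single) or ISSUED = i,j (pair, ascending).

ISSUED = 6

[0] i0,i1  st/bne  -- pair
[1] i2  ld  -- RAW r5
[2] i3  or  -- RAW r6
[3] i4,i5  and/bne  -- pair
[4] i6  st  -- no-port MEM/MEM
[5] i7,i8  st/mulh  -- pair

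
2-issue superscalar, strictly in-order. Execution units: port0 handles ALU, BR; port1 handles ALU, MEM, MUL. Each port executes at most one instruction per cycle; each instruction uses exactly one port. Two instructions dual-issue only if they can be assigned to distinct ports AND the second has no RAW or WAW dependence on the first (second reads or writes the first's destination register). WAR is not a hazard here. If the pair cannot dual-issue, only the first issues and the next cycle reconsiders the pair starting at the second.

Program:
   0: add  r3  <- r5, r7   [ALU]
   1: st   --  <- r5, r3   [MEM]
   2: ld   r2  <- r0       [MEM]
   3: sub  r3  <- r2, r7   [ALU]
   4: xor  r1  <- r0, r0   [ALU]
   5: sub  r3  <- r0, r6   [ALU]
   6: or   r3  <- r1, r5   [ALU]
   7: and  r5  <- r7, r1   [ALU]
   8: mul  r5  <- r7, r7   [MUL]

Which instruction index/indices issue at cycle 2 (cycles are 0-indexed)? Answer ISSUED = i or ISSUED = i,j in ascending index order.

t=0 i0:add.ALU ; RAW r3
t=1 i1:st.MEM ; no-port MEM/MEM
t=2 i2:ld.MEM ; RAW r2
t=3 i3,i4:sub.ALU xor.ALU ; 2-wide
t=4 i5:sub.ALU ; WAW r3
t=5 i6,i7:or.ALU and.ALU ; 2-wide
t=6 i8:mul.MUL ; tail

ISSUED = 2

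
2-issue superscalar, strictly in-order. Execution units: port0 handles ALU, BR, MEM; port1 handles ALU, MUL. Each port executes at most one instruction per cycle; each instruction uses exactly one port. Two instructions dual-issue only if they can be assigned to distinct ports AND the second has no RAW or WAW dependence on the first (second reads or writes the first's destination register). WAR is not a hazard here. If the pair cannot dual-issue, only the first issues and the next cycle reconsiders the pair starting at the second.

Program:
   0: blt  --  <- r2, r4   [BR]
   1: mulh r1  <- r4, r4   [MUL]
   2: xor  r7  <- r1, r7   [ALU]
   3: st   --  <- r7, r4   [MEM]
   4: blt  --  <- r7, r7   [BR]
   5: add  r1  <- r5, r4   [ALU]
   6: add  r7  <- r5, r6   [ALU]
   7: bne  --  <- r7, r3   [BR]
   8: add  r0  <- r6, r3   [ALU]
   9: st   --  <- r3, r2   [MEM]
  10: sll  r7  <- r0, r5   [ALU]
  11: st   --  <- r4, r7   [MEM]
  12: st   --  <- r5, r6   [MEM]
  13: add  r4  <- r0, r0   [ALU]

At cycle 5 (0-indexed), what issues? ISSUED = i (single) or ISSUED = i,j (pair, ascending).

t=0 i0/i1:blt+mulh ; 2-wide
t=1 i2:xor ; RAW r7
t=2 i3:st ; no-port MEM/BR
t=3 i4/i5:blt+add ; 2-wide
t=4 i6:add ; RAW r7
t=5 i7/i8:bne+add ; 2-wide
t=6 i9/i10:st+sll ; 2-wide
t=7 i11:st ; no-port MEM/MEM
t=8 i12/i13:st+add ; 2-wide

ISSUED = 7,8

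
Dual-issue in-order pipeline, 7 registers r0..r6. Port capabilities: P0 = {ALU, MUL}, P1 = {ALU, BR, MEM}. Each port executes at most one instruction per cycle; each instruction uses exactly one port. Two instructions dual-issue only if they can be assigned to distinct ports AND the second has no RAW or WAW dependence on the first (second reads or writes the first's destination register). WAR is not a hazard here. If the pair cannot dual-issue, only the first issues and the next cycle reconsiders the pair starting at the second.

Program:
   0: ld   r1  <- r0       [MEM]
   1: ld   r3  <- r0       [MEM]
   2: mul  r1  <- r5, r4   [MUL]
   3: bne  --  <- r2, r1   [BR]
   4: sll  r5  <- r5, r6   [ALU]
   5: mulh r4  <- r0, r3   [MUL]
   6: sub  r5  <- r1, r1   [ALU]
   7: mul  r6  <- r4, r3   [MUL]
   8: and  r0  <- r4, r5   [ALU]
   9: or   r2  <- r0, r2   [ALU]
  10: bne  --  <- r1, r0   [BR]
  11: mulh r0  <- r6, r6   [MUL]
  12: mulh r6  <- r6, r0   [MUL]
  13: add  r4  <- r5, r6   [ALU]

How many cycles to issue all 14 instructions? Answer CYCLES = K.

t=0 i0:ld.MEM ; no-port MEM/MEM
t=1 i1/i2:ld.MEM;mul.MUL ; pair
t=2 i3/i4:bne.BR;sll.ALU ; pair
t=3 i5/i6:mulh.MUL;sub.ALU ; pair
t=4 i7/i8:mul.MUL;and.ALU ; pair
t=5 i9/i10:or.ALU;bne.BR ; pair
t=6 i11:mulh.MUL ; no-port MUL/MUL
t=7 i12:mulh.MUL ; RAW r6
t=8 i13:add.ALU ; tail

CYCLES = 9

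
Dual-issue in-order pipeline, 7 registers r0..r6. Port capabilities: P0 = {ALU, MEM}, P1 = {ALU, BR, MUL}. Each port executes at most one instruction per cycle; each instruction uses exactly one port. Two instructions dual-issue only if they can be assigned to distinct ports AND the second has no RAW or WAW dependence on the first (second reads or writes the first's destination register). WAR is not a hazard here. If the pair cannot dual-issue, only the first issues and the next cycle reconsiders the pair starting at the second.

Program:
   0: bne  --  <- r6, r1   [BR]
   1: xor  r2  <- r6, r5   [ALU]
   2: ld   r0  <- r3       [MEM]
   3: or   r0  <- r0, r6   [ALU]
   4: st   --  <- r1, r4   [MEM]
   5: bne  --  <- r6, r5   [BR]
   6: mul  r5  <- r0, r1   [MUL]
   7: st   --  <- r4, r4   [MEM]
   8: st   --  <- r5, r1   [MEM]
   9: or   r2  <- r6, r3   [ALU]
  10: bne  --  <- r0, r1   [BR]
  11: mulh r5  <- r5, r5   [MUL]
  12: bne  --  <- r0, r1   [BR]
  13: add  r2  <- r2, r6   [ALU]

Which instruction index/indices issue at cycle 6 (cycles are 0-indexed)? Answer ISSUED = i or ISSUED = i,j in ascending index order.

ISSUED = 10

c0: i0/i1 bne.BR;xor.ALU  pair
c1: i2 ld.MEM  RAW+WAW r0
c2: i3/i4 or.ALU;st.MEM  pair
c3: i5 bne.BR  no-port BR/MUL
c4: i6/i7 mul.MUL;st.MEM  pair
c5: i8/i9 st.MEM;or.ALU  pair
c6: i10 bne.BR  no-port BR/MUL
c7: i11 mulh.MUL  no-port MUL/BR
c8: i12/i13 bne.BR;add.ALU  pair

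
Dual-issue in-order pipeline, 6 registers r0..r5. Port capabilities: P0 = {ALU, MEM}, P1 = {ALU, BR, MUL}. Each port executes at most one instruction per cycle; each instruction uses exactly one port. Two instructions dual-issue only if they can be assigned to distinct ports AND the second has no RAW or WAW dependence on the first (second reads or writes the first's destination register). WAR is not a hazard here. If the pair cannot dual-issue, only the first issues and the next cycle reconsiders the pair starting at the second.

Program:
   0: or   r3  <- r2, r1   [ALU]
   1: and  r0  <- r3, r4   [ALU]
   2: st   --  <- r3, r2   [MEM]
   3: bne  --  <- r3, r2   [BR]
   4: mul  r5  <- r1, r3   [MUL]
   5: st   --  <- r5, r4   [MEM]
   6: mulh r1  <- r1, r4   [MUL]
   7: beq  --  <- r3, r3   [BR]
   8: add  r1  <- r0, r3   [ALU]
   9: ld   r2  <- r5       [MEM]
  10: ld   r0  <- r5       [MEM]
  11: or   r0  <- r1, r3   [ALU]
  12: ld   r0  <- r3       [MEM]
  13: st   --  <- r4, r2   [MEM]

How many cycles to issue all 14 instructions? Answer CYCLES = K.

0. or @i0  | RAW r3
1. and st @i1/i2  | pair
2. bne @i3  | no-port BR/MUL
3. mul @i4  | RAW r5
4. st mulh @i5/i6  | pair
5. beq add @i7/i8  | pair
6. ld @i9  | no-port MEM/MEM
7. ld @i10  | WAW r0
8. or @i11  | WAW r0
9. ld @i12  | no-port MEM/MEM
10. st @i13  | tail

CYCLES = 11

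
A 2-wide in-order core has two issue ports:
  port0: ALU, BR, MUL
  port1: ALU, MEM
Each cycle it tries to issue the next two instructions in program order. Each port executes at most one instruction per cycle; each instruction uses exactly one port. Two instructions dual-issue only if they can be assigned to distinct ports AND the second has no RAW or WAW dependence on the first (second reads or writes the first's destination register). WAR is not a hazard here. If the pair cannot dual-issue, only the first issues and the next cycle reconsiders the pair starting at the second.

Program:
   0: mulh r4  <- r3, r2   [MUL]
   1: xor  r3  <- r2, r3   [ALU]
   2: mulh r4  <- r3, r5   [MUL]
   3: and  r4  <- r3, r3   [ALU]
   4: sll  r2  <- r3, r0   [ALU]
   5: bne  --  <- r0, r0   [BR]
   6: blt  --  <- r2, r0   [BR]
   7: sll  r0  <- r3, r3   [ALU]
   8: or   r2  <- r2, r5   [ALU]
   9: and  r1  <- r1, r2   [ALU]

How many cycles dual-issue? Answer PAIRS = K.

  cy0 -> i0&i1 (mulh.MUL/xor.ALU) dual
  cy1 -> i2 (mulh.MUL) WAW r4
  cy2 -> i3&i4 (and.ALU/sll.ALU) dual
  cy3 -> i5 (bne.BR) no-port BR/BR
  cy4 -> i6&i7 (blt.BR/sll.ALU) dual
  cy5 -> i8 (or.ALU) RAW r2
  cy6 -> i9 (and.ALU) tail

PAIRS = 3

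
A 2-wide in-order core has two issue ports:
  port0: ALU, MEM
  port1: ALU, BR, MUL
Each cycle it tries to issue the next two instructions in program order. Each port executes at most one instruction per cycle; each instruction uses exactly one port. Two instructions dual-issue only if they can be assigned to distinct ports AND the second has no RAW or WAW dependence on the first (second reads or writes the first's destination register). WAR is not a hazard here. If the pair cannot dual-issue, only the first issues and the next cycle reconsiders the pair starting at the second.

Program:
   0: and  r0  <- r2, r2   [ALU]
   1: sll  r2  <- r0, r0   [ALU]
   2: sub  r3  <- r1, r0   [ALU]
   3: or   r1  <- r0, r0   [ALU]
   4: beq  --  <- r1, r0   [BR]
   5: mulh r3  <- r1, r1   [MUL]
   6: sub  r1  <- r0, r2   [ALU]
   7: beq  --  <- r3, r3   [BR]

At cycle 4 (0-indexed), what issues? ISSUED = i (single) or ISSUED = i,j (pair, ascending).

ISSUED = 5,6

[0] i0  and.ALU  -- RAW r0
[1] i1+i2  sll.ALU+sub.ALU  -- pair
[2] i3  or.ALU  -- RAW r1
[3] i4  beq.BR  -- no-port BR/MUL
[4] i5+i6  mulh.MUL+sub.ALU  -- pair
[5] i7  beq.BR  -- tail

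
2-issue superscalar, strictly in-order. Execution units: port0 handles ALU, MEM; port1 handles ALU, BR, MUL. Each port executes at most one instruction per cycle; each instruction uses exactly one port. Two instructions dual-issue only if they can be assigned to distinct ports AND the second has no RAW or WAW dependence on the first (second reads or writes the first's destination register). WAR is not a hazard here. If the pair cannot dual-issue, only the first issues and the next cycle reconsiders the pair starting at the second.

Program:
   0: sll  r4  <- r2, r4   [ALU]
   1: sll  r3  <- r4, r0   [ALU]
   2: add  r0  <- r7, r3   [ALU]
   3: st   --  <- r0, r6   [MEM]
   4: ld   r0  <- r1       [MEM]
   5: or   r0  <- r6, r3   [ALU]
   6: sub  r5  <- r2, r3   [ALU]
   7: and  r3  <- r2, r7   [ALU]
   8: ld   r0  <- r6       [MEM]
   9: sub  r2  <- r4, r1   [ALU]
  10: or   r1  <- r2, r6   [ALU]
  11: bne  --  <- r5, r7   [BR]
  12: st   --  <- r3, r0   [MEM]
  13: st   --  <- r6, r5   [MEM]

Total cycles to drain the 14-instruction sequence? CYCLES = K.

#0 head=0: sll.ALU i0 RAW r4
#1 head=1: sll.ALU i1 RAW r3
#2 head=2: add.ALU i2 RAW r0
#3 head=3: st.MEM i3 no-port MEM/MEM
#4 head=4: ld.MEM i4 WAW r0
#5 head=5: or.ALU sub.ALU i5/i6 2-wide
#6 head=7: and.ALU ld.MEM i7/i8 2-wide
#7 head=9: sub.ALU i9 RAW r2
#8 head=10: or.ALU bne.BR i10/i11 2-wide
#9 head=12: st.MEM i12 no-port MEM/MEM
#10 head=13: st.MEM i13 tail

CYCLES = 11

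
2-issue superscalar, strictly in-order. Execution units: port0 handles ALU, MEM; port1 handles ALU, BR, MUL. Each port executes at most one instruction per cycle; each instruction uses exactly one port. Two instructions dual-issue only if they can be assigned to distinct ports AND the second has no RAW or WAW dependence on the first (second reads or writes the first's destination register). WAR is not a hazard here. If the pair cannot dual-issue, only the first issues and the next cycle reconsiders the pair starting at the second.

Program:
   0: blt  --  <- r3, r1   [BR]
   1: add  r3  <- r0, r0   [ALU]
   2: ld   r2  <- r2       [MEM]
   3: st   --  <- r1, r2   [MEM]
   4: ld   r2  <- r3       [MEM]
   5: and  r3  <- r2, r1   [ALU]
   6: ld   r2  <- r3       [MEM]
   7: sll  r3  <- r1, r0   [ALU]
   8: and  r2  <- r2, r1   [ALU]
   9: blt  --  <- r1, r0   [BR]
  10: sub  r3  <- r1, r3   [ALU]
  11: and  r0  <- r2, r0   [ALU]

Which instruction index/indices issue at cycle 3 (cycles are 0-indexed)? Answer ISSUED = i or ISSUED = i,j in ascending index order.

#0 head=0: blt.BR;add.ALU i0&i1 2-wide
#1 head=2: ld.MEM i2 no-port MEM/MEM
#2 head=3: st.MEM i3 no-port MEM/MEM
#3 head=4: ld.MEM i4 RAW r2
#4 head=5: and.ALU i5 RAW r3
#5 head=6: ld.MEM;sll.ALU i6&i7 2-wide
#6 head=8: and.ALU;blt.BR i8&i9 2-wide
#7 head=10: sub.ALU;and.ALU i10&i11 2-wide

ISSUED = 4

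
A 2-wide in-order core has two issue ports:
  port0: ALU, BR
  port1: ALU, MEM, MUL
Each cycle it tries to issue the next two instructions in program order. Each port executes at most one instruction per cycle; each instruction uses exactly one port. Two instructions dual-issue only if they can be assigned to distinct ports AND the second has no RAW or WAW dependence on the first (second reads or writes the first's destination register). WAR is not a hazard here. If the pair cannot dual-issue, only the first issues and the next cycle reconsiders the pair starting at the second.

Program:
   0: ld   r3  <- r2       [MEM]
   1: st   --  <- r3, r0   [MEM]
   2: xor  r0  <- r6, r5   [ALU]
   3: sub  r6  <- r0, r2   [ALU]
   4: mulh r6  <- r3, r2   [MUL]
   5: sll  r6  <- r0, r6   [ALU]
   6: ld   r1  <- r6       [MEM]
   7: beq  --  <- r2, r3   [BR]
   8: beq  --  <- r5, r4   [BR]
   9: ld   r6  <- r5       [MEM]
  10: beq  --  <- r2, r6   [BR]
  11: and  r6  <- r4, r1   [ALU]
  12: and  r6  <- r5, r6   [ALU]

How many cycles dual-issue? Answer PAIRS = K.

#0 head=0: ld i0 no-port MEM/MEM
#1 head=1: st/xor i1,i2 dual
#2 head=3: sub i3 WAW r6
#3 head=4: mulh i4 RAW+WAW r6
#4 head=5: sll i5 RAW r6
#5 head=6: ld/beq i6,i7 dual
#6 head=8: beq/ld i8,i9 dual
#7 head=10: beq/and i10,i11 dual
#8 head=12: and i12 tail

PAIRS = 4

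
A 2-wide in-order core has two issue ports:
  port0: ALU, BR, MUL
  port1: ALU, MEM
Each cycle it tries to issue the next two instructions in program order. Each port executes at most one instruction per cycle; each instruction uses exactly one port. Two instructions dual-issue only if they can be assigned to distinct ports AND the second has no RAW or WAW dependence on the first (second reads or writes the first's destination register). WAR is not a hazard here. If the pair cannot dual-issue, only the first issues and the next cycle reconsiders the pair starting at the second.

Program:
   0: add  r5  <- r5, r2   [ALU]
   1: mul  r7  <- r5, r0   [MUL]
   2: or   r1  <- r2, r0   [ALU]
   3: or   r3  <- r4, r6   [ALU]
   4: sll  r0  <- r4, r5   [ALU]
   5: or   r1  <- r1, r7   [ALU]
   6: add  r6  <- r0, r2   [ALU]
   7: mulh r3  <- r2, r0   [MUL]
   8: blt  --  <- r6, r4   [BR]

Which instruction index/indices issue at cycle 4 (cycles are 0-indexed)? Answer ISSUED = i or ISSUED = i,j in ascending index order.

t=0 i0:add ; RAW r5
t=1 i1/i2:mul or ; dual
t=2 i3/i4:or sll ; dual
t=3 i5/i6:or add ; dual
t=4 i7:mulh ; no-port MUL/BR
t=5 i8:blt ; tail

ISSUED = 7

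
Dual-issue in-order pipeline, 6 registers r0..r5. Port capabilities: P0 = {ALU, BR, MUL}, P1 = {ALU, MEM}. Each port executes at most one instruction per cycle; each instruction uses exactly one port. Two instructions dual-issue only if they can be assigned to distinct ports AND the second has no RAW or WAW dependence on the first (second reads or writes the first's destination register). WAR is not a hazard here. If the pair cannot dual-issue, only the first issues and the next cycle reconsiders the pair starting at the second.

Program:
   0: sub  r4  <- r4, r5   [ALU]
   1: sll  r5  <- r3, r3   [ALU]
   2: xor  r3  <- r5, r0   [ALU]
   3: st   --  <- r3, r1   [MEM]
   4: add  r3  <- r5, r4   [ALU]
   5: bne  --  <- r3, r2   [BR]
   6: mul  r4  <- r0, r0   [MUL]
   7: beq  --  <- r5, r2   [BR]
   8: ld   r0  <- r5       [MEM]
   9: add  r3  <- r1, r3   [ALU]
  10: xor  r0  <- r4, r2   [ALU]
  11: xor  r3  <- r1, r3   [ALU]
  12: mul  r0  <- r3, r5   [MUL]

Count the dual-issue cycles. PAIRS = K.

[0] i0/i1  sub;sll  -- pair
[1] i2  xor  -- RAW r3
[2] i3/i4  st;add  -- pair
[3] i5  bne  -- no-port BR/MUL
[4] i6  mul  -- no-port MUL/BR
[5] i7/i8  beq;ld  -- pair
[6] i9/i10  add;xor  -- pair
[7] i11  xor  -- RAW r3
[8] i12  mul  -- tail

PAIRS = 4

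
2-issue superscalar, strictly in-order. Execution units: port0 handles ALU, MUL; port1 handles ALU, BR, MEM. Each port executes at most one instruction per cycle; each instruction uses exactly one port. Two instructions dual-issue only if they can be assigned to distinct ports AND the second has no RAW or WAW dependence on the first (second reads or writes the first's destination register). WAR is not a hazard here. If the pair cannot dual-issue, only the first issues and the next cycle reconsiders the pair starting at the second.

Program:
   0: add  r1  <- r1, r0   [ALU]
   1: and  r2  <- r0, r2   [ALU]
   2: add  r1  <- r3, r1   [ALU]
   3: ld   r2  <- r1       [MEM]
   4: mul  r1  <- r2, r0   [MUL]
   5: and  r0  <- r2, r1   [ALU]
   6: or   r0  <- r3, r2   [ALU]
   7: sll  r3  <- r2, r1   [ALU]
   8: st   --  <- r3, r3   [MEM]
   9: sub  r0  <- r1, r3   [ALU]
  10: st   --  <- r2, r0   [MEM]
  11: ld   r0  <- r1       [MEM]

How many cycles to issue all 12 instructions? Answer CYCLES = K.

#0 head=0: add.ALU;and.ALU i0,i1 pair
#1 head=2: add.ALU i2 RAW r1
#2 head=3: ld.MEM i3 RAW r2
#3 head=4: mul.MUL i4 RAW r1
#4 head=5: and.ALU i5 WAW r0
#5 head=6: or.ALU;sll.ALU i6,i7 pair
#6 head=8: st.MEM;sub.ALU i8,i9 pair
#7 head=10: st.MEM i10 no-port MEM/MEM
#8 head=11: ld.MEM i11 tail

CYCLES = 9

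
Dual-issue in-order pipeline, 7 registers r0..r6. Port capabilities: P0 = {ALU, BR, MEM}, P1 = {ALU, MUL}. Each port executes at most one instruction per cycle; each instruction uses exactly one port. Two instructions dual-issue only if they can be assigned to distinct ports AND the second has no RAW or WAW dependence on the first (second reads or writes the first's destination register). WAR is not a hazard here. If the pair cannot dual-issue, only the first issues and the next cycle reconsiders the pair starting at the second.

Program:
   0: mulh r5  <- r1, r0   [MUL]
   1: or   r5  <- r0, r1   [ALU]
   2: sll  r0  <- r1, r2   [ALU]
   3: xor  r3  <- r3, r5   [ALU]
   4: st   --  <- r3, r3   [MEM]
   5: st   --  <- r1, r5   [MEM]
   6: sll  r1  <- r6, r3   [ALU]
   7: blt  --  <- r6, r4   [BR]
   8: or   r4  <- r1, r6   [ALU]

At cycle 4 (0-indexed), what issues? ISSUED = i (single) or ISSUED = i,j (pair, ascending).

ISSUED = 5,6

[0] i0  mulh  -- WAW r5
[1] i1&i2  or sll  -- dual
[2] i3  xor  -- RAW r3
[3] i4  st  -- no-port MEM/MEM
[4] i5&i6  st sll  -- dual
[5] i7&i8  blt or  -- dual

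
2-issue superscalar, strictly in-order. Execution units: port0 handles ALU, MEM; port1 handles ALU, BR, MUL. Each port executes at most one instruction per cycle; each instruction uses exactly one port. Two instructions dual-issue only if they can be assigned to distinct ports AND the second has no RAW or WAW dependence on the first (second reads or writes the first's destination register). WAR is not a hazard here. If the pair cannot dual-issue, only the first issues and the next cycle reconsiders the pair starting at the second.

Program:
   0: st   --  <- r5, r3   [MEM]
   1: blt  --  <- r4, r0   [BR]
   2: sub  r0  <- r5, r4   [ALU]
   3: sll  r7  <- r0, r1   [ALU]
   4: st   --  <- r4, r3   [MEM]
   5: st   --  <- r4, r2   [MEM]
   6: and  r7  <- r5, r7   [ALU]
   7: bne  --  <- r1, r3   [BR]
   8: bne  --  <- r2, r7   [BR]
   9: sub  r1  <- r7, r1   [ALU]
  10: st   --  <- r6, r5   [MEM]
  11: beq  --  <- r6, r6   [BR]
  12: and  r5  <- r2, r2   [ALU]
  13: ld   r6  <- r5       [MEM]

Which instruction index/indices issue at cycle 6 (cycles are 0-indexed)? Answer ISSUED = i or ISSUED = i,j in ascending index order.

[0] i0/i1  st;blt  -- 2-wide
[1] i2  sub  -- RAW r0
[2] i3/i4  sll;st  -- 2-wide
[3] i5/i6  st;and  -- 2-wide
[4] i7  bne  -- no-port BR/BR
[5] i8/i9  bne;sub  -- 2-wide
[6] i10/i11  st;beq  -- 2-wide
[7] i12  and  -- RAW r5
[8] i13  ld  -- tail

ISSUED = 10,11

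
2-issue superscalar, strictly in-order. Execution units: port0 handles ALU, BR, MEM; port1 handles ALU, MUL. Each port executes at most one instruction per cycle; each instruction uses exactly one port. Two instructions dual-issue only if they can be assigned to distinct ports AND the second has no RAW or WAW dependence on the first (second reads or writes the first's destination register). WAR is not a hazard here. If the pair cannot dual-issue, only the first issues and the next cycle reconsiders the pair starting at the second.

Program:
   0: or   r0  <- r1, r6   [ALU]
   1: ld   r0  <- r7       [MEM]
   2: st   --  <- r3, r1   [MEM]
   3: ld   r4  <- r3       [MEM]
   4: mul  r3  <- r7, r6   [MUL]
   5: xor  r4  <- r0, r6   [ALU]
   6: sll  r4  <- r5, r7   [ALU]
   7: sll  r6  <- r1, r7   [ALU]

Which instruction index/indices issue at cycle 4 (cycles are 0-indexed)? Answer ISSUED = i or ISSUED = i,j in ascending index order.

ISSUED = 5

t=0 i0:or.ALU ; WAW r0
t=1 i1:ld.MEM ; no-port MEM/MEM
t=2 i2:st.MEM ; no-port MEM/MEM
t=3 i3+i4:ld.MEM;mul.MUL ; 2-wide
t=4 i5:xor.ALU ; WAW r4
t=5 i6+i7:sll.ALU;sll.ALU ; 2-wide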